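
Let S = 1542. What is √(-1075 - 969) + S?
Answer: 1542 + 2*I*√511 ≈ 1542.0 + 45.211*I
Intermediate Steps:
√(-1075 - 969) + S = √(-1075 - 969) + 1542 = √(-2044) + 1542 = 2*I*√511 + 1542 = 1542 + 2*I*√511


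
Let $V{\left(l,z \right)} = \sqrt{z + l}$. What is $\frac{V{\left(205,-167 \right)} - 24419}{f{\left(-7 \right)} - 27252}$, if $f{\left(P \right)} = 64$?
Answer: $\frac{24419}{27188} - \frac{\sqrt{38}}{27188} \approx 0.89793$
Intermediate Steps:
$V{\left(l,z \right)} = \sqrt{l + z}$
$\frac{V{\left(205,-167 \right)} - 24419}{f{\left(-7 \right)} - 27252} = \frac{\sqrt{205 - 167} - 24419}{64 - 27252} = \frac{\sqrt{38} - 24419}{-27188} = \left(-24419 + \sqrt{38}\right) \left(- \frac{1}{27188}\right) = \frac{24419}{27188} - \frac{\sqrt{38}}{27188}$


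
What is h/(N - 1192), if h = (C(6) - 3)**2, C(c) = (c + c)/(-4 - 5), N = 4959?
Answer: 169/33903 ≈ 0.0049848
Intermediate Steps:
C(c) = -2*c/9 (C(c) = (2*c)/(-9) = (2*c)*(-1/9) = -2*c/9)
h = 169/9 (h = (-2/9*6 - 3)**2 = (-4/3 - 3)**2 = (-13/3)**2 = 169/9 ≈ 18.778)
h/(N - 1192) = 169/(9*(4959 - 1192)) = (169/9)/3767 = (169/9)*(1/3767) = 169/33903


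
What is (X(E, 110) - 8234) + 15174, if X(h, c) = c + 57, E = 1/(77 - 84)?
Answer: 7107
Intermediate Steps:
E = -1/7 (E = 1/(-7) = -1/7 ≈ -0.14286)
X(h, c) = 57 + c
(X(E, 110) - 8234) + 15174 = ((57 + 110) - 8234) + 15174 = (167 - 8234) + 15174 = -8067 + 15174 = 7107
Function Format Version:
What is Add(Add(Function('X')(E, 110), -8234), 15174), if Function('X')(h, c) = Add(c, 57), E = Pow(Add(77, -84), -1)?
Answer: 7107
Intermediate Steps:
E = Rational(-1, 7) (E = Pow(-7, -1) = Rational(-1, 7) ≈ -0.14286)
Function('X')(h, c) = Add(57, c)
Add(Add(Function('X')(E, 110), -8234), 15174) = Add(Add(Add(57, 110), -8234), 15174) = Add(Add(167, -8234), 15174) = Add(-8067, 15174) = 7107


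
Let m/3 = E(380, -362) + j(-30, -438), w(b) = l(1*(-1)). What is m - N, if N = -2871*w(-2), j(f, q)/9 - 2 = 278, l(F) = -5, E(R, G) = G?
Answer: -7881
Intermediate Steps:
j(f, q) = 2520 (j(f, q) = 18 + 9*278 = 18 + 2502 = 2520)
w(b) = -5
m = 6474 (m = 3*(-362 + 2520) = 3*2158 = 6474)
N = 14355 (N = -2871*(-5) = 14355)
m - N = 6474 - 1*14355 = 6474 - 14355 = -7881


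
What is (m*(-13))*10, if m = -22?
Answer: 2860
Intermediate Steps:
(m*(-13))*10 = -22*(-13)*10 = 286*10 = 2860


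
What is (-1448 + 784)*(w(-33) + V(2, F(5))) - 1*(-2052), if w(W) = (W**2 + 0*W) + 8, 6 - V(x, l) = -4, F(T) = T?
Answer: -732996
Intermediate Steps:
V(x, l) = 10 (V(x, l) = 6 - 1*(-4) = 6 + 4 = 10)
w(W) = 8 + W**2 (w(W) = (W**2 + 0) + 8 = W**2 + 8 = 8 + W**2)
(-1448 + 784)*(w(-33) + V(2, F(5))) - 1*(-2052) = (-1448 + 784)*((8 + (-33)**2) + 10) - 1*(-2052) = -664*((8 + 1089) + 10) + 2052 = -664*(1097 + 10) + 2052 = -664*1107 + 2052 = -735048 + 2052 = -732996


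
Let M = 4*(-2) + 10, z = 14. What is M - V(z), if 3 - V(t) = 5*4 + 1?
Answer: 20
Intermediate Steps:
V(t) = -18 (V(t) = 3 - (5*4 + 1) = 3 - (20 + 1) = 3 - 1*21 = 3 - 21 = -18)
M = 2 (M = -8 + 10 = 2)
M - V(z) = 2 - 1*(-18) = 2 + 18 = 20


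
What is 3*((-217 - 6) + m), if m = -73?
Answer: -888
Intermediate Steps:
3*((-217 - 6) + m) = 3*((-217 - 6) - 73) = 3*(-223 - 73) = 3*(-296) = -888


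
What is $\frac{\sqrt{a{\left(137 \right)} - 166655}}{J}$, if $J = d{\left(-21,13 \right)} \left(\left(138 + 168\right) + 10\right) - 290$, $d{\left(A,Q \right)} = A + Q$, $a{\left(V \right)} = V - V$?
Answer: $- \frac{i \sqrt{166655}}{2818} \approx - 0.14487 i$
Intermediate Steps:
$a{\left(V \right)} = 0$
$J = -2818$ ($J = \left(-21 + 13\right) \left(\left(138 + 168\right) + 10\right) - 290 = - 8 \left(306 + 10\right) - 290 = \left(-8\right) 316 - 290 = -2528 - 290 = -2818$)
$\frac{\sqrt{a{\left(137 \right)} - 166655}}{J} = \frac{\sqrt{0 - 166655}}{-2818} = \sqrt{-166655} \left(- \frac{1}{2818}\right) = i \sqrt{166655} \left(- \frac{1}{2818}\right) = - \frac{i \sqrt{166655}}{2818}$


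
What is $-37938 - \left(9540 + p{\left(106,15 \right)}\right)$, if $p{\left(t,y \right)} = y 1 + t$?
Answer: $-47599$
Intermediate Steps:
$p{\left(t,y \right)} = t + y$ ($p{\left(t,y \right)} = y + t = t + y$)
$-37938 - \left(9540 + p{\left(106,15 \right)}\right) = -37938 - 9661 = -47599$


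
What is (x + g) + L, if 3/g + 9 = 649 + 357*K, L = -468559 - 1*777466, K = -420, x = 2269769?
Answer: 152844979197/149300 ≈ 1.0237e+6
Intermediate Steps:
L = -1246025 (L = -468559 - 777466 = -1246025)
g = -3/149300 (g = 3/(-9 + (649 + 357*(-420))) = 3/(-9 + (649 - 149940)) = 3/(-9 - 149291) = 3/(-149300) = 3*(-1/149300) = -3/149300 ≈ -2.0094e-5)
(x + g) + L = (2269769 - 3/149300) - 1246025 = 338876511697/149300 - 1246025 = 152844979197/149300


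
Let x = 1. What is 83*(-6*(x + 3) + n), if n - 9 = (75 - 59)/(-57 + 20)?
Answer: -47393/37 ≈ -1280.9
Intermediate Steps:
n = 317/37 (n = 9 + (75 - 59)/(-57 + 20) = 9 + 16/(-37) = 9 + 16*(-1/37) = 9 - 16/37 = 317/37 ≈ 8.5676)
83*(-6*(x + 3) + n) = 83*(-6*(1 + 3) + 317/37) = 83*(-6*4 + 317/37) = 83*(-24 + 317/37) = 83*(-571/37) = -47393/37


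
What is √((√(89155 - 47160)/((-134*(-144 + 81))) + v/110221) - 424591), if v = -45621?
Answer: √(-40845864062114987414112 + 11395451372858*√41995)/310161894 ≈ 651.61*I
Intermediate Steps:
√((√(89155 - 47160)/((-134*(-144 + 81))) + v/110221) - 424591) = √((√(89155 - 47160)/((-134*(-144 + 81))) - 45621/110221) - 424591) = √((√41995/((-134*(-63))) - 45621*1/110221) - 424591) = √((√41995/8442 - 45621/110221) - 424591) = √((-45621/110221 + √41995/8442) - 424591) = √(-46798890232/110221 + √41995/8442)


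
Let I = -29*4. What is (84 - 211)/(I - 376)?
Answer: 127/492 ≈ 0.25813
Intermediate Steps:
I = -116
(84 - 211)/(I - 376) = (84 - 211)/(-116 - 376) = -127/(-492) = -127*(-1/492) = 127/492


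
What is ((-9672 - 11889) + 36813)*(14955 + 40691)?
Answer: 848712792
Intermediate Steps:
((-9672 - 11889) + 36813)*(14955 + 40691) = (-21561 + 36813)*55646 = 15252*55646 = 848712792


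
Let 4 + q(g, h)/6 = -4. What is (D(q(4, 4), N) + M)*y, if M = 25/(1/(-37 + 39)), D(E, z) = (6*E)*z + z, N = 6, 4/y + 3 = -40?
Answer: 6688/43 ≈ 155.53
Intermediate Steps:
y = -4/43 (y = 4/(-3 - 40) = 4/(-43) = 4*(-1/43) = -4/43 ≈ -0.093023)
q(g, h) = -48 (q(g, h) = -24 + 6*(-4) = -24 - 24 = -48)
D(E, z) = z + 6*E*z (D(E, z) = 6*E*z + z = z + 6*E*z)
M = 50 (M = 25/(1/2) = 25*2 = 50)
(D(q(4, 4), N) + M)*y = (6*(1 + 6*(-48)) + 50)*(-4/43) = (6*(1 - 288) + 50)*(-4/43) = (6*(-287) + 50)*(-4/43) = (-1722 + 50)*(-4/43) = -1672*(-4/43) = 6688/43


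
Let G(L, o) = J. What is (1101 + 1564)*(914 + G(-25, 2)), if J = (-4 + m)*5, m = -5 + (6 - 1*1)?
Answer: 2382510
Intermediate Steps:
m = 0 (m = -5 + (6 - 1) = -5 + 5 = 0)
J = -20 (J = (-4 + 0)*5 = -4*5 = -20)
G(L, o) = -20
(1101 + 1564)*(914 + G(-25, 2)) = (1101 + 1564)*(914 - 20) = 2665*894 = 2382510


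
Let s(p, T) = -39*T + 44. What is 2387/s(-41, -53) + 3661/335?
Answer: 8528016/707185 ≈ 12.059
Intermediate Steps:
s(p, T) = 44 - 39*T
2387/s(-41, -53) + 3661/335 = 2387/(44 - 39*(-53)) + 3661/335 = 2387/(44 + 2067) + 3661*(1/335) = 2387/2111 + 3661/335 = 8528016/707185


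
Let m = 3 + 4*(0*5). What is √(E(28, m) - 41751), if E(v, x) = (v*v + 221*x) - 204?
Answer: 2*I*√10127 ≈ 201.27*I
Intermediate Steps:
m = 3 (m = 3 + 4*0 = 3 + 0 = 3)
E(v, x) = -204 + v² + 221*x (E(v, x) = (v² + 221*x) - 204 = -204 + v² + 221*x)
√(E(28, m) - 41751) = √((-204 + 28² + 221*3) - 41751) = √((-204 + 784 + 663) - 41751) = √(1243 - 41751) = √(-40508) = 2*I*√10127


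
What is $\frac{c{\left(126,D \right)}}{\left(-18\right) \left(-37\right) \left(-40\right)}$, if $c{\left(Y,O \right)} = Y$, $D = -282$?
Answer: $- \frac{7}{1480} \approx -0.0047297$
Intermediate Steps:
$\frac{c{\left(126,D \right)}}{\left(-18\right) \left(-37\right) \left(-40\right)} = \frac{126}{\left(-18\right) \left(-37\right) \left(-40\right)} = \frac{126}{666 \left(-40\right)} = \frac{126}{-26640} = 126 \left(- \frac{1}{26640}\right) = - \frac{7}{1480}$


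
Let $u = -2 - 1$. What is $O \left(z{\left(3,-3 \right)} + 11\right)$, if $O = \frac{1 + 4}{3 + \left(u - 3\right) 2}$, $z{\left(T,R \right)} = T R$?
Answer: $- \frac{10}{9} \approx -1.1111$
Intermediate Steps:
$u = -3$ ($u = -2 - 1 = -3$)
$z{\left(T,R \right)} = R T$
$O = - \frac{5}{9}$ ($O = \frac{1 + 4}{3 + \left(-3 - 3\right) 2} = \frac{5}{3 - 12} = \frac{5}{-9} = 5 \left(- \frac{1}{9}\right) = - \frac{5}{9} \approx -0.55556$)
$O \left(z{\left(3,-3 \right)} + 11\right) = - \frac{5 \left(\left(-3\right) 3 + 11\right)}{9} = - \frac{5 \left(-9 + 11\right)}{9} = \left(- \frac{5}{9}\right) 2 = - \frac{10}{9}$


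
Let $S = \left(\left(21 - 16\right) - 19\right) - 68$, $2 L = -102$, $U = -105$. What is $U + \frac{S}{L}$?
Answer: $- \frac{5273}{51} \approx -103.39$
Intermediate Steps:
$L = -51$ ($L = \frac{1}{2} \left(-102\right) = -51$)
$S = -82$ ($S = \left(5 - 19\right) - 68 = -14 - 68 = -82$)
$U + \frac{S}{L} = -105 - \frac{82}{-51} = -105 - - \frac{82}{51} = -105 + \frac{82}{51} = - \frac{5273}{51}$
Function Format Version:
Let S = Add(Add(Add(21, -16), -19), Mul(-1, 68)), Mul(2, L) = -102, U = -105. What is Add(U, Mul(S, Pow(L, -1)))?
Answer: Rational(-5273, 51) ≈ -103.39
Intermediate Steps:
L = -51 (L = Mul(Rational(1, 2), -102) = -51)
S = -82 (S = Add(Add(5, -19), -68) = Add(-14, -68) = -82)
Add(U, Mul(S, Pow(L, -1))) = Add(-105, Mul(-82, Pow(-51, -1))) = Add(-105, Mul(-82, Rational(-1, 51))) = Add(-105, Rational(82, 51)) = Rational(-5273, 51)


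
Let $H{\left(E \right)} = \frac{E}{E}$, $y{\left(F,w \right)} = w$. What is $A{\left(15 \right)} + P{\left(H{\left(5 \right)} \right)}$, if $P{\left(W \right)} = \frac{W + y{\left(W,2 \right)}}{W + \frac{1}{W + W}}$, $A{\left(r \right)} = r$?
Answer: $17$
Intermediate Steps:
$H{\left(E \right)} = 1$
$P{\left(W \right)} = \frac{2 + W}{W + \frac{1}{2 W}}$ ($P{\left(W \right)} = \frac{W + 2}{W + \frac{1}{W + W}} = \frac{2 + W}{W + \frac{1}{2 W}}$)
$A{\left(15 \right)} + P{\left(H{\left(5 \right)} \right)} = 15 + 2 \cdot 1 \frac{1}{1 + 2 \cdot 1^{2}} \left(2 + 1\right) = 15 + 2 \cdot 1 \frac{1}{1 + 2 \cdot 1} \cdot 3 = 15 + 2 \cdot 1 \frac{1}{1 + 2} \cdot 3 = 15 + 2 \cdot 1 \cdot \frac{1}{3} \cdot 3 = 15 + 2 = 17$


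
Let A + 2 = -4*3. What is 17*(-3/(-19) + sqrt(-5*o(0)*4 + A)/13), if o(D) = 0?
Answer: 51/19 + 17*I*sqrt(14)/13 ≈ 2.6842 + 4.8929*I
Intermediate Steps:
A = -14 (A = -2 - 4*3 = -2 - 12 = -14)
17*(-3/(-19) + sqrt(-5*o(0)*4 + A)/13) = 17*(-3/(-19) + sqrt(-5*0*4 - 14)/13) = 17*(-3*(-1/19) + sqrt(0*4 - 14)*(1/13)) = 17*(3/19 + sqrt(0 - 14)*(1/13)) = 17*(3/19 + sqrt(-14)*(1/13)) = 17*(3/19 + (I*sqrt(14))*(1/13)) = 17*(3/19 + I*sqrt(14)/13) = 51/19 + 17*I*sqrt(14)/13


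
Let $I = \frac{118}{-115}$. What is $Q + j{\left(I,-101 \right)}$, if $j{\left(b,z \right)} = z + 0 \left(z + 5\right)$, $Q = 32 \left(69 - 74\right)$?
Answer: $-261$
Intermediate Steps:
$Q = -160$ ($Q = 32 \left(-5\right) = -160$)
$I = - \frac{118}{115}$ ($I = 118 \left(- \frac{1}{115}\right) = - \frac{118}{115} \approx -1.0261$)
$j{\left(b,z \right)} = z$ ($j{\left(b,z \right)} = z + 0 \left(5 + z\right) = z + 0 = z$)
$Q + j{\left(I,-101 \right)} = -160 - 101 = -261$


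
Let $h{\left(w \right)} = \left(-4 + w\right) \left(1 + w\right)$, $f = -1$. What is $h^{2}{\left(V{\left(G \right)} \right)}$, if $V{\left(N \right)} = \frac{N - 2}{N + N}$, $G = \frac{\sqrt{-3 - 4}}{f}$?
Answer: $\frac{22353}{784} - \frac{151 i \sqrt{7}}{49} \approx 28.511 - 8.1532 i$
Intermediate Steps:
$G = - i \sqrt{7}$ ($G = \frac{\sqrt{-3 - 4}}{-1} = \sqrt{-7} \left(-1\right) = i \sqrt{7} \left(-1\right) = - i \sqrt{7} \approx - 2.6458 i$)
$V{\left(N \right)} = \frac{-2 + N}{2 N}$
$h{\left(w \right)} = \left(1 + w\right) \left(-4 + w\right)$
$h^{2}{\left(V{\left(G \right)} \right)} = \left(-4 + \left(\frac{-2 - i \sqrt{7}}{2 \left(- i \sqrt{7}\right)}\right)^{2} - 3 \frac{-2 - i \sqrt{7}}{2 \left(- i \sqrt{7}\right)}\right)^{2} = \left(-4 + \left(\frac{\frac{i \sqrt{7}}{7} \left(-2 - i \sqrt{7}\right)}{2}\right)^{2} - 3 \frac{\frac{i \sqrt{7}}{7} \left(-2 - i \sqrt{7}\right)}{2}\right)^{2} = \left(-4 + \left(\frac{i \sqrt{7} \left(-2 - i \sqrt{7}\right)}{14}\right)^{2} - 3 \frac{i \sqrt{7} \left(-2 - i \sqrt{7}\right)}{14}\right)^{2} = \left(-4 - \frac{\left(-2 - i \sqrt{7}\right)^{2}}{28} - \frac{3 i \sqrt{7} \left(-2 - i \sqrt{7}\right)}{14}\right)^{2}$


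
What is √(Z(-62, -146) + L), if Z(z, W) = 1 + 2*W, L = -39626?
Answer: I*√39917 ≈ 199.79*I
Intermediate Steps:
√(Z(-62, -146) + L) = √((1 + 2*(-146)) - 39626) = √((1 - 292) - 39626) = √(-291 - 39626) = √(-39917) = I*√39917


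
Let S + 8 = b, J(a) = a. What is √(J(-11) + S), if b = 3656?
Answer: √3637 ≈ 60.308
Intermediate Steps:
S = 3648 (S = -8 + 3656 = 3648)
√(J(-11) + S) = √(-11 + 3648) = √3637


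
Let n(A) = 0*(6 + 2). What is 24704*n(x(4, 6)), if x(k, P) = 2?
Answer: 0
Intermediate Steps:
n(A) = 0 (n(A) = 0*8 = 0)
24704*n(x(4, 6)) = 24704*0 = 0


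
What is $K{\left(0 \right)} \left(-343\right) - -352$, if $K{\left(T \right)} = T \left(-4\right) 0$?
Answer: $352$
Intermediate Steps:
$K{\left(T \right)} = 0$ ($K{\left(T \right)} = - 4 T 0 = 0$)
$K{\left(0 \right)} \left(-343\right) - -352 = 0 \left(-343\right) - -352 = 0 + 352 = 352$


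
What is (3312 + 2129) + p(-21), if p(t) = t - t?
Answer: 5441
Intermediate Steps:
p(t) = 0
(3312 + 2129) + p(-21) = (3312 + 2129) + 0 = 5441 + 0 = 5441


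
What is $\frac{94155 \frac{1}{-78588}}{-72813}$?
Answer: $\frac{31385}{1907409348} \approx 1.6454 \cdot 10^{-5}$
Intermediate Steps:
$\frac{94155 \frac{1}{-78588}}{-72813} = 94155 \left(- \frac{1}{78588}\right) \left(- \frac{1}{72813}\right) = \left(- \frac{31385}{26196}\right) \left(- \frac{1}{72813}\right) = \frac{31385}{1907409348}$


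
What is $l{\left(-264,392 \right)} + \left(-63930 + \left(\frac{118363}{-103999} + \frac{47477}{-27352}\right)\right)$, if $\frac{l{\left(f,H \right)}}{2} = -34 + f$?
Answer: $- \frac{26222512274021}{406368664} \approx -64529.0$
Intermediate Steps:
$l{\left(f,H \right)} = -68 + 2 f$ ($l{\left(f,H \right)} = 2 \left(-34 + f\right) = -68 + 2 f$)
$l{\left(-264,392 \right)} + \left(-63930 + \left(\frac{118363}{-103999} + \frac{47477}{-27352}\right)\right) = \left(-68 + 2 \left(-264\right)\right) + \left(-63930 + \left(\frac{118363}{-103999} + \frac{47477}{-27352}\right)\right) = \left(-68 - 528\right) + \left(-63930 + \left(118363 \left(- \frac{1}{103999}\right) + 47477 \left(- \frac{1}{27352}\right)\right)\right) = -596 - \frac{25980316550277}{406368664} = - \frac{26222512274021}{406368664}$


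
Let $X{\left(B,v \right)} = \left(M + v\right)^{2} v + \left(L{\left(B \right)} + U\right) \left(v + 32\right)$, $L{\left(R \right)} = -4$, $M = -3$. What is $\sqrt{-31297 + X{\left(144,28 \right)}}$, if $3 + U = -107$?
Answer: $3 i \sqrt{2293} \approx 143.66 i$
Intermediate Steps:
$U = -110$ ($U = -3 - 107 = -110$)
$X{\left(B,v \right)} = -3648 - 114 v + v \left(-3 + v\right)^{2}$ ($X{\left(B,v \right)} = \left(-3 + v\right)^{2} v + \left(-4 - 110\right) \left(v + 32\right) = v \left(-3 + v\right)^{2} - 114 \left(32 + v\right) = v \left(-3 + v\right)^{2} - \left(3648 + 114 v\right) = -3648 - 114 v + v \left(-3 + v\right)^{2}$)
$\sqrt{-31297 + X{\left(144,28 \right)}} = \sqrt{-31297 - \left(6840 - 28 \left(-3 + 28\right)^{2}\right)} = \sqrt{-31297 - \left(6840 - 17500\right)} = \sqrt{-31297 - -10660} = \sqrt{-31297 + 10660} = \sqrt{-20637} = 3 i \sqrt{2293}$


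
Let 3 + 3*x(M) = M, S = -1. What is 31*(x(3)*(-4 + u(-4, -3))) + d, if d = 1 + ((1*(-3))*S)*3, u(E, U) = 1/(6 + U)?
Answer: 10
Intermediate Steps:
x(M) = -1 + M/3
d = 10 (d = 1 + ((1*(-3))*(-1))*3 = 1 - 3*(-1)*3 = 1 + 3*3 = 1 + 9 = 10)
31*(x(3)*(-4 + u(-4, -3))) + d = 31*((-1 + (⅓)*3)*(-4 + 1/(6 - 3))) + 10 = 31*((-1 + 1)*(-4 + 1/3)) + 10 = 31*(0*(-4 + ⅓)) + 10 = 31*(0*(-11/3)) + 10 = 31*0 + 10 = 0 + 10 = 10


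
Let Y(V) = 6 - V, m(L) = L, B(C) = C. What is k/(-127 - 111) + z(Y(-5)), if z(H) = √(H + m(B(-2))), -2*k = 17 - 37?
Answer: 352/119 ≈ 2.9580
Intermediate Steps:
k = 10 (k = -(17 - 37)/2 = -½*(-20) = 10)
z(H) = √(-2 + H) (z(H) = √(H - 2) = √(-2 + H))
k/(-127 - 111) + z(Y(-5)) = 10/(-127 - 111) + √(-2 + (6 - 1*(-5))) = 10/(-238) + √(-2 + (6 + 5)) = 10*(-1/238) + √(-2 + 11) = -5/119 + √9 = -5/119 + 3 = 352/119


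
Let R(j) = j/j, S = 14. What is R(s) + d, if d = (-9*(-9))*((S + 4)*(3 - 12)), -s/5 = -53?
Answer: -13121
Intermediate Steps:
s = 265 (s = -5*(-53) = 265)
R(j) = 1
d = -13122 (d = (-9*(-9))*((14 + 4)*(3 - 12)) = 81*(18*(-9)) = 81*(-162) = -13122)
R(s) + d = 1 - 13122 = -13121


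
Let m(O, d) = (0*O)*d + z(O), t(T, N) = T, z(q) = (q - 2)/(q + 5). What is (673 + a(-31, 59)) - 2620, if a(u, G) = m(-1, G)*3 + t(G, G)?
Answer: -7561/4 ≈ -1890.3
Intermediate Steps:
z(q) = (-2 + q)/(5 + q)
m(O, d) = (-2 + O)/(5 + O) (m(O, d) = (0*O)*d + (-2 + O)/(5 + O) = 0*d + (-2 + O)/(5 + O) = 0 + (-2 + O)/(5 + O) = (-2 + O)/(5 + O))
a(u, G) = -9/4 + G (a(u, G) = ((-2 - 1)/(5 - 1))*3 + G = (-3/4)*3 + G = ((¼)*(-3))*3 + G = -¾*3 + G = -9/4 + G)
(673 + a(-31, 59)) - 2620 = (673 + (-9/4 + 59)) - 2620 = (673 + 227/4) - 2620 = 2919/4 - 2620 = -7561/4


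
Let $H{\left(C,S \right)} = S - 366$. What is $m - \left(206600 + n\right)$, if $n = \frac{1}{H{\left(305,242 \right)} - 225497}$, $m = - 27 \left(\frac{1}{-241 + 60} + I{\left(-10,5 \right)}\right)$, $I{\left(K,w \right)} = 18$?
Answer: $- \frac{8456847931538}{40837401} \approx -2.0709 \cdot 10^{5}$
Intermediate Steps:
$H{\left(C,S \right)} = -366 + S$
$m = - \frac{87939}{181}$ ($m = - 27 \left(\frac{1}{-241 + 60} + 18\right) = - 27 \left(\frac{1}{-181} + 18\right) = - 27 \left(- \frac{1}{181} + 18\right) = \left(-27\right) \frac{3257}{181} = - \frac{87939}{181} \approx -485.85$)
$n = - \frac{1}{225621}$ ($n = \frac{1}{\left(-366 + 242\right) - 225497} = \frac{1}{-124 - 225497} = \frac{1}{-225621} = - \frac{1}{225621} \approx -4.4322 \cdot 10^{-6}$)
$m - \left(206600 + n\right) = - \frac{87939}{181} - \frac{46613298599}{225621} = - \frac{8456847931538}{40837401}$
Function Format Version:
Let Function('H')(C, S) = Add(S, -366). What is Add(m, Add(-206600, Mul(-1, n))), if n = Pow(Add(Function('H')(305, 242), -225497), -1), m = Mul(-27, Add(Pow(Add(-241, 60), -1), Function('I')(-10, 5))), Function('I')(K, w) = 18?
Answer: Rational(-8456847931538, 40837401) ≈ -2.0709e+5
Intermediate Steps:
Function('H')(C, S) = Add(-366, S)
m = Rational(-87939, 181) (m = Mul(-27, Add(Pow(Add(-241, 60), -1), 18)) = Mul(-27, Add(Pow(-181, -1), 18)) = Mul(-27, Add(Rational(-1, 181), 18)) = Mul(-27, Rational(3257, 181)) = Rational(-87939, 181) ≈ -485.85)
n = Rational(-1, 225621) (n = Pow(Add(Add(-366, 242), -225497), -1) = Pow(Add(-124, -225497), -1) = Pow(-225621, -1) = Rational(-1, 225621) ≈ -4.4322e-6)
Add(m, Add(-206600, Mul(-1, n))) = Add(Rational(-87939, 181), Add(-206600, Mul(-1, Rational(-1, 225621)))) = Add(Rational(-87939, 181), Add(-206600, Rational(1, 225621))) = Add(Rational(-87939, 181), Rational(-46613298599, 225621)) = Rational(-8456847931538, 40837401)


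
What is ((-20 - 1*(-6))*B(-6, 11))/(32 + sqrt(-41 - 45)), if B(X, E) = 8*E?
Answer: -19712/555 + 616*I*sqrt(86)/555 ≈ -35.517 + 10.293*I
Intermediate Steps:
((-20 - 1*(-6))*B(-6, 11))/(32 + sqrt(-41 - 45)) = ((-20 - 1*(-6))*(8*11))/(32 + sqrt(-41 - 45)) = ((-20 + 6)*88)/(32 + sqrt(-86)) = (-14*88)/(32 + I*sqrt(86)) = -1232/(32 + I*sqrt(86))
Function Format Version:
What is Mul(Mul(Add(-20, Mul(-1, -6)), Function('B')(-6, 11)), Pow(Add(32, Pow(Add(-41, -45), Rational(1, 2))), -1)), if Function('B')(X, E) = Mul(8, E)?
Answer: Add(Rational(-19712, 555), Mul(Rational(616, 555), I, Pow(86, Rational(1, 2)))) ≈ Add(-35.517, Mul(10.293, I))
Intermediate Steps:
Mul(Mul(Add(-20, Mul(-1, -6)), Function('B')(-6, 11)), Pow(Add(32, Pow(Add(-41, -45), Rational(1, 2))), -1)) = Mul(Mul(Add(-20, Mul(-1, -6)), Mul(8, 11)), Pow(Add(32, Pow(Add(-41, -45), Rational(1, 2))), -1)) = Mul(Mul(Add(-20, 6), 88), Pow(Add(32, Pow(-86, Rational(1, 2))), -1)) = Mul(Mul(-14, 88), Pow(Add(32, Mul(I, Pow(86, Rational(1, 2)))), -1)) = Mul(-1232, Pow(Add(32, Mul(I, Pow(86, Rational(1, 2)))), -1))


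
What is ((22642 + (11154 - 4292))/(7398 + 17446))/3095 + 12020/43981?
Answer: 231385404756/845448742145 ≈ 0.27368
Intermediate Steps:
((22642 + (11154 - 4292))/(7398 + 17446))/3095 + 12020/43981 = ((22642 + 6862)/24844)*(1/3095) + 12020*(1/43981) = (29504*(1/24844))*(1/3095) + 12020/43981 = (7376/6211)*(1/3095) + 12020/43981 = 7376/19223045 + 12020/43981 = 231385404756/845448742145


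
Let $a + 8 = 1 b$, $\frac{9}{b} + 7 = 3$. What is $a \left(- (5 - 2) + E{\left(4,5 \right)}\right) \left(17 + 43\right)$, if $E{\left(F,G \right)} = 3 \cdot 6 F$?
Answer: $-42435$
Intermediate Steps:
$b = - \frac{9}{4}$ ($b = \frac{9}{-7 + 3} = \frac{9}{-4} = 9 \left(- \frac{1}{4}\right) = - \frac{9}{4} \approx -2.25$)
$E{\left(F,G \right)} = 18 F$
$a = - \frac{41}{4}$ ($a = -8 + 1 \left(- \frac{9}{4}\right) = -8 - \frac{9}{4} = - \frac{41}{4} \approx -10.25$)
$a \left(- (5 - 2) + E{\left(4,5 \right)}\right) \left(17 + 43\right) = - \frac{41 \left(- (5 - 2) + 18 \cdot 4\right) \left(17 + 43\right)}{4} = - \frac{41 \left(\left(-1\right) 3 + 72\right) 60}{4} = - \frac{41 \left(-3 + 72\right) 60}{4} = - \frac{41 \cdot 69 \cdot 60}{4} = \left(- \frac{41}{4}\right) 4140 = -42435$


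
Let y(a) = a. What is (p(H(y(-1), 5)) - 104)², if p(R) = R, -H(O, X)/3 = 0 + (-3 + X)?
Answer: 12100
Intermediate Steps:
H(O, X) = 9 - 3*X (H(O, X) = -3*(0 + (-3 + X)) = -3*(-3 + X) = 9 - 3*X)
(p(H(y(-1), 5)) - 104)² = ((9 - 3*5) - 104)² = ((9 - 15) - 104)² = (-6 - 104)² = (-110)² = 12100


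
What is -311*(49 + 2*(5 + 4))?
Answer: -20837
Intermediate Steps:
-311*(49 + 2*(5 + 4)) = -311*(49 + 2*9) = -311*(49 + 18) = -311*67 = -20837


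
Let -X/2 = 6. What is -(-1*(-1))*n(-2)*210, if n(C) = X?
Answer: 2520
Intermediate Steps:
X = -12 (X = -2*6 = -12)
n(C) = -12
-(-1*(-1))*n(-2)*210 = -(-1*(-1))*(-12)*210 = -(-12)*210 = -1*(-12)*210 = 12*210 = 2520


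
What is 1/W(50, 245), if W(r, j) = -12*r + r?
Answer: -1/550 ≈ -0.0018182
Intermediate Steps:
W(r, j) = -11*r
1/W(50, 245) = 1/(-11*50) = 1/(-550) = -1/550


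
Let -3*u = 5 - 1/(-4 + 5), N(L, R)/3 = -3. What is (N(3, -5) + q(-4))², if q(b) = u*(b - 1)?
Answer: 49/9 ≈ 5.4444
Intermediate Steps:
N(L, R) = -9 (N(L, R) = 3*(-3) = -9)
u = -4/3 (u = -(5 - 1/(-4 + 5))/3 = -(5 - 1/1)/3 = -(5 - 1*1)/3 = -(5 - 1)/3 = -⅓*4 = -4/3 ≈ -1.3333)
q(b) = 4/3 - 4*b/3 (q(b) = -4*(b - 1)/3 = -4*(-1 + b)/3 = 4/3 - 4*b/3)
(N(3, -5) + q(-4))² = (-9 + (4/3 - 4/3*(-4)))² = (-9 + (4/3 + 16/3))² = (-9 + 20/3)² = (-7/3)² = 49/9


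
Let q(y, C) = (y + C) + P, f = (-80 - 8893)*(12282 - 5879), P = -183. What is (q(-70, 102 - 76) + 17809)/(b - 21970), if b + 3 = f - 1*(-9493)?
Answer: -17582/57466599 ≈ -0.00030595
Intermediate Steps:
f = -57454119 (f = -8973*6403 = -57454119)
q(y, C) = -183 + C + y (q(y, C) = (y + C) - 183 = (C + y) - 183 = -183 + C + y)
b = -57444629 (b = -3 + (-57454119 - 1*(-9493)) = -3 + (-57454119 + 9493) = -3 - 57444626 = -57444629)
(q(-70, 102 - 76) + 17809)/(b - 21970) = ((-183 + (102 - 76) - 70) + 17809)/(-57444629 - 21970) = ((-183 + 26 - 70) + 17809)/(-57466599) = (-227 + 17809)*(-1/57466599) = 17582*(-1/57466599) = -17582/57466599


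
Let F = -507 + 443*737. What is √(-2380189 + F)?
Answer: 3*I*√228245 ≈ 1433.3*I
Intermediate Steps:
F = 325984 (F = -507 + 326491 = 325984)
√(-2380189 + F) = √(-2380189 + 325984) = √(-2054205) = 3*I*√228245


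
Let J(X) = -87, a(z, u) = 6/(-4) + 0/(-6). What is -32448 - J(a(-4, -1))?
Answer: -32361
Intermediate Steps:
a(z, u) = -3/2 (a(z, u) = 6*(-¼) + 0*(-⅙) = -3/2 + 0 = -3/2)
-32448 - J(a(-4, -1)) = -32448 - 1*(-87) = -32448 + 87 = -32361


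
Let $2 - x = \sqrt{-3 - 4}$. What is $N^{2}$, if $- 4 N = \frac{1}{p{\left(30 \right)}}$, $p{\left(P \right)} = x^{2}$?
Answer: $\frac{1}{16 \left(2 - i \sqrt{7}\right)^{4}} \approx -0.00043969 - 0.00027106 i$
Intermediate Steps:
$x = 2 - i \sqrt{7}$ ($x = 2 - \sqrt{-3 - 4} = 2 - \sqrt{-7} = 2 - i \sqrt{7} \approx 2.0 - 2.6458 i$)
$p{\left(P \right)} = \left(2 - i \sqrt{7}\right)^{2}$
$N = - \frac{1}{4 \left(2 - i \sqrt{7}\right)^{2}} \approx 0.0061983 - 0.021866 i$
$N^{2} = \left(- \frac{i}{- 12 i + 16 \sqrt{7}}\right)^{2} = - \frac{1}{\left(- 12 i + 16 \sqrt{7}\right)^{2}}$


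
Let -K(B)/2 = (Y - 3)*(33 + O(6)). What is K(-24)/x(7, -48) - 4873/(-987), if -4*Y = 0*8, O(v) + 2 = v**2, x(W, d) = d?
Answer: -27145/7896 ≈ -3.4378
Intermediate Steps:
O(v) = -2 + v**2
Y = 0 (Y = -0*8 = -1/4*0 = 0)
K(B) = 402 (K(B) = -2*(0 - 3)*(33 + (-2 + 6**2)) = -(-6)*(33 + (-2 + 36)) = -(-6)*(33 + 34) = -(-6)*67 = -2*(-201) = 402)
K(-24)/x(7, -48) - 4873/(-987) = 402/(-48) - 4873/(-987) = 402*(-1/48) - 4873*(-1/987) = -67/8 + 4873/987 = -27145/7896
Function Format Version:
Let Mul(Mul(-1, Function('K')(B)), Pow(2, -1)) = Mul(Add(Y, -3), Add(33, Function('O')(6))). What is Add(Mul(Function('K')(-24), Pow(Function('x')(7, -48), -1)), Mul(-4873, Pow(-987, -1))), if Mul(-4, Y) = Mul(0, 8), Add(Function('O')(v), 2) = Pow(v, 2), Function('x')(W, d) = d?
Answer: Rational(-27145, 7896) ≈ -3.4378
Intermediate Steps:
Function('O')(v) = Add(-2, Pow(v, 2))
Y = 0 (Y = Mul(Rational(-1, 4), Mul(0, 8)) = Mul(Rational(-1, 4), 0) = 0)
Function('K')(B) = 402 (Function('K')(B) = Mul(-2, Mul(Add(0, -3), Add(33, Add(-2, Pow(6, 2))))) = Mul(-2, Mul(-3, Add(33, Add(-2, 36)))) = Mul(-2, Mul(-3, Add(33, 34))) = Mul(-2, Mul(-3, 67)) = Mul(-2, -201) = 402)
Add(Mul(Function('K')(-24), Pow(Function('x')(7, -48), -1)), Mul(-4873, Pow(-987, -1))) = Add(Mul(402, Pow(-48, -1)), Mul(-4873, Pow(-987, -1))) = Add(Mul(402, Rational(-1, 48)), Mul(-4873, Rational(-1, 987))) = Add(Rational(-67, 8), Rational(4873, 987)) = Rational(-27145, 7896)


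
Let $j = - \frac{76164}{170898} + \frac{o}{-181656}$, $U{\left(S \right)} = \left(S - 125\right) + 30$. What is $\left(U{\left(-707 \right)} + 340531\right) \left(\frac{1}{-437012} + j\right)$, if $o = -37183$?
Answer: $- \frac{1186649502242119607}{14494533454296} \approx -81869.0$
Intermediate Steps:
$U{\left(S \right)} = -95 + S$ ($U{\left(S \right)} = \left(-125 + S\right) + 30 = -95 + S$)
$j = - \frac{1246857875}{5174107848}$ ($j = - \frac{76164}{170898} - \frac{37183}{-181656} = \left(-76164\right) \frac{1}{170898} - - \frac{37183}{181656} = - \frac{12694}{28483} + \frac{37183}{181656} = - \frac{1246857875}{5174107848} \approx -0.24098$)
$\left(U{\left(-707 \right)} + 340531\right) \left(\frac{1}{-437012} + j\right) = \left(\left(-95 - 707\right) + 340531\right) \left(\frac{1}{-437012} - \frac{1246857875}{5174107848}\right) = \left(-802 + 340531\right) \left(- \frac{1}{437012} - \frac{1246857875}{5174107848}\right) = 339729 \left(- \frac{136224256944337}{565286804717544}\right) = - \frac{1186649502242119607}{14494533454296}$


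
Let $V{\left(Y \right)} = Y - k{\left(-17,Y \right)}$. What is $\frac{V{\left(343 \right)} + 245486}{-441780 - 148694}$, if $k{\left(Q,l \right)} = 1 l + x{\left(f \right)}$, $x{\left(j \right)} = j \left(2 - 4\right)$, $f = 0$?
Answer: $- \frac{122743}{295237} \approx -0.41574$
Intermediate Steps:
$x{\left(j \right)} = - 2 j$ ($x{\left(j \right)} = j \left(-2\right) = - 2 j$)
$k{\left(Q,l \right)} = l$ ($k{\left(Q,l \right)} = 1 l - 0 = l + 0 = l$)
$V{\left(Y \right)} = 0$ ($V{\left(Y \right)} = Y - Y = 0$)
$\frac{V{\left(343 \right)} + 245486}{-441780 - 148694} = \frac{0 + 245486}{-441780 - 148694} = \frac{245486}{-590474} = 245486 \left(- \frac{1}{590474}\right) = - \frac{122743}{295237}$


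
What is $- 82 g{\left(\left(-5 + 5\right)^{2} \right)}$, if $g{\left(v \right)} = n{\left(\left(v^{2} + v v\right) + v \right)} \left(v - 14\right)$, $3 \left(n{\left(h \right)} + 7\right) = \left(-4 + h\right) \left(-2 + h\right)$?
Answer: $- \frac{14924}{3} \approx -4974.7$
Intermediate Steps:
$n{\left(h \right)} = -7 + \frac{\left(-4 + h\right) \left(-2 + h\right)}{3}$
$g{\left(v \right)} = \left(-14 + v\right) \left(- \frac{13}{3} - 4 v^{2} - 2 v + \frac{\left(v + 2 v^{2}\right)^{2}}{3}\right)$ ($g{\left(v \right)} = \left(- \frac{13}{3} - 2 \left(\left(v^{2} + v v\right) + v\right) + \frac{\left(\left(v^{2} + v v\right) + v\right)^{2}}{3}\right) \left(v - 14\right) = \left(- \frac{13}{3} - 2 \left(\left(v^{2} + v^{2}\right) + v\right) + \frac{\left(\left(v^{2} + v^{2}\right) + v\right)^{2}}{3}\right) \left(-14 + v\right) = \left(- \frac{13}{3} - 2 \left(2 v^{2} + v\right) + \frac{\left(2 v^{2} + v\right)^{2}}{3}\right) \left(-14 + v\right) = \left(- \frac{13}{3} - 2 \left(v + 2 v^{2}\right) + \frac{\left(v + 2 v^{2}\right)^{2}}{3}\right) \left(-14 + v\right) = \left(- \frac{13}{3} - \left(2 v + 4 v^{2}\right) + \frac{\left(v + 2 v^{2}\right)^{2}}{3}\right) \left(-14 + v\right) = \left(- \frac{13}{3} - 4 v^{2} - 2 v + \frac{\left(v + 2 v^{2}\right)^{2}}{3}\right) \left(-14 + v\right) = \left(-14 + v\right) \left(- \frac{13}{3} - 4 v^{2} - 2 v + \frac{\left(v + 2 v^{2}\right)^{2}}{3}\right)$)
$- 82 g{\left(\left(-5 + 5\right)^{2} \right)} = - 82 \left(- \frac{\left(-14 + \left(-5 + 5\right)^{2}\right) \left(13 - \left(\left(-5 + 5\right)^{2}\right)^{2} \left(1 + 2 \left(-5 + 5\right)^{2}\right)^{2} + 6 \left(-5 + 5\right)^{2} \left(1 + 2 \left(-5 + 5\right)^{2}\right)\right)}{3}\right) = - 82 \left(- \frac{\left(-14 + 0^{2}\right) \left(13 - \left(0^{2}\right)^{2} \left(1 + 2 \cdot 0^{2}\right)^{2} + 6 \cdot 0^{2} \left(1 + 2 \cdot 0^{2}\right)\right)}{3}\right) = - 82 \left(- \frac{\left(-14 + 0\right) \left(13 - 0^{2} \left(1 + 2 \cdot 0\right)^{2} + 6 \cdot 0 \left(1 + 2 \cdot 0\right)\right)}{3}\right) = - 82 \left(\left(- \frac{1}{3}\right) \left(-14\right) \left(13 - 0 \left(1 + 0\right)^{2} + 6 \cdot 0 \left(1 + 0\right)\right)\right) = - 82 \left(\left(- \frac{1}{3}\right) \left(-14\right) \left(13 - 0 \cdot 1^{2} + 6 \cdot 0 \cdot 1\right)\right) = - 82 \left(\left(- \frac{1}{3}\right) \left(-14\right) \left(13 - 0 \cdot 1 + 0\right)\right) = - 82 \left(\left(- \frac{1}{3}\right) \left(-14\right) \left(13 + 0 + 0\right)\right) = - 82 \left(\left(- \frac{1}{3}\right) \left(-14\right) 13\right) = \left(-82\right) \frac{182}{3} = - \frac{14924}{3}$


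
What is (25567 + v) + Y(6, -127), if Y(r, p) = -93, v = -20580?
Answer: 4894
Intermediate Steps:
(25567 + v) + Y(6, -127) = (25567 - 20580) - 93 = 4987 - 93 = 4894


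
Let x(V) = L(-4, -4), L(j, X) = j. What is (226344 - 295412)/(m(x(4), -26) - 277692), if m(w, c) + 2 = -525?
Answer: 69068/278219 ≈ 0.24825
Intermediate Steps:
x(V) = -4
m(w, c) = -527 (m(w, c) = -2 - 525 = -527)
(226344 - 295412)/(m(x(4), -26) - 277692) = (226344 - 295412)/(-527 - 277692) = -69068/(-278219) = -69068*(-1/278219) = 69068/278219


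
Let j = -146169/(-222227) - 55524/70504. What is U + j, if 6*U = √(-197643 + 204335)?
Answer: -72622599/559567586 + √1673/3 ≈ 13.504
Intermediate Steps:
U = √1673/3 (U = √(-197643 + 204335)/6 = √6692/6 = (2*√1673)/6 = √1673/3 ≈ 13.634)
j = -72622599/559567586 (j = -146169*(-1/222227) - 55524*1/70504 = 146169/222227 - 1983/2518 = -72622599/559567586 ≈ -0.12978)
U + j = √1673/3 - 72622599/559567586 = -72622599/559567586 + √1673/3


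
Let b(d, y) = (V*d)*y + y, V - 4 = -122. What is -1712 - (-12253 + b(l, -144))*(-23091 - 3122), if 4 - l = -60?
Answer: 28181358671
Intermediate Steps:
V = -118 (V = 4 - 122 = -118)
l = 64 (l = 4 - 1*(-60) = 4 + 60 = 64)
b(d, y) = y - 118*d*y (b(d, y) = (-118*d)*y + y = -118*d*y + y = y - 118*d*y)
-1712 - (-12253 + b(l, -144))*(-23091 - 3122) = -1712 - (-12253 - 144*(1 - 118*64))*(-23091 - 3122) = -1712 - (-12253 - 144*(1 - 7552))*(-26213) = -1712 - (-12253 - 144*(-7551))*(-26213) = -1712 - (-12253 + 1087344)*(-26213) = -1712 - 1075091*(-26213) = -1712 - 1*(-28181360383) = -1712 + 28181360383 = 28181358671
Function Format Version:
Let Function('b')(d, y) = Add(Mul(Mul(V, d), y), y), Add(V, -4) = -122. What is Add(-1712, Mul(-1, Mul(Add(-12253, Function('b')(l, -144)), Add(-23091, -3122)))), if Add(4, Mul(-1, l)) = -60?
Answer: 28181358671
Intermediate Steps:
V = -118 (V = Add(4, -122) = -118)
l = 64 (l = Add(4, Mul(-1, -60)) = Add(4, 60) = 64)
Function('b')(d, y) = Add(y, Mul(-118, d, y)) (Function('b')(d, y) = Add(Mul(Mul(-118, d), y), y) = Add(Mul(-118, d, y), y) = Add(y, Mul(-118, d, y)))
Add(-1712, Mul(-1, Mul(Add(-12253, Function('b')(l, -144)), Add(-23091, -3122)))) = Add(-1712, Mul(-1, Mul(Add(-12253, Mul(-144, Add(1, Mul(-118, 64)))), Add(-23091, -3122)))) = Add(-1712, Mul(-1, Mul(Add(-12253, Mul(-144, Add(1, -7552))), -26213))) = Add(-1712, Mul(-1, Mul(Add(-12253, Mul(-144, -7551)), -26213))) = Add(-1712, Mul(-1, Mul(Add(-12253, 1087344), -26213))) = Add(-1712, Mul(-1, Mul(1075091, -26213))) = Add(-1712, Mul(-1, -28181360383)) = Add(-1712, 28181360383) = 28181358671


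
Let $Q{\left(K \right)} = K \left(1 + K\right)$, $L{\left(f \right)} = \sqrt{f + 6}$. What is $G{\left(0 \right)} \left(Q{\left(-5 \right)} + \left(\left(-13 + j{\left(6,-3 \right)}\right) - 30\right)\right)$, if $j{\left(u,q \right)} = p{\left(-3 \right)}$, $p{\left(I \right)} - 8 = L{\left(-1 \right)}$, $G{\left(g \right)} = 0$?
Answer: $0$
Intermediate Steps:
$L{\left(f \right)} = \sqrt{6 + f}$
$p{\left(I \right)} = 8 + \sqrt{5}$ ($p{\left(I \right)} = 8 + \sqrt{6 - 1} = 8 + \sqrt{5}$)
$j{\left(u,q \right)} = 8 + \sqrt{5}$
$G{\left(0 \right)} \left(Q{\left(-5 \right)} + \left(\left(-13 + j{\left(6,-3 \right)}\right) - 30\right)\right) = 0 \left(- 5 \left(1 - 5\right) - \left(35 - \sqrt{5}\right)\right) = 0 \left(\left(-5\right) \left(-4\right) - \left(35 - \sqrt{5}\right)\right) = 0 \left(20 - \left(35 - \sqrt{5}\right)\right) = 0 \left(-15 + \sqrt{5}\right) = 0$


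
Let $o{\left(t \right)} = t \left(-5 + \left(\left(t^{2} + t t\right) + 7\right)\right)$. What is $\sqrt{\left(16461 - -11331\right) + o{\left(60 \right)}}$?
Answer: $2 \sqrt{114978} \approx 678.17$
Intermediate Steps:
$o{\left(t \right)} = t \left(2 + 2 t^{2}\right)$ ($o{\left(t \right)} = t \left(-5 + \left(\left(t^{2} + t^{2}\right) + 7\right)\right) = t \left(-5 + \left(2 t^{2} + 7\right)\right) = t \left(-5 + \left(7 + 2 t^{2}\right)\right) = t \left(2 + 2 t^{2}\right)$)
$\sqrt{\left(16461 - -11331\right) + o{\left(60 \right)}} = \sqrt{\left(16461 - -11331\right) + 2 \cdot 60 \left(1 + 60^{2}\right)} = \sqrt{\left(16461 + 11331\right) + 2 \cdot 60 \left(1 + 3600\right)} = \sqrt{27792 + 2 \cdot 60 \cdot 3601} = \sqrt{27792 + 432120} = \sqrt{459912} = 2 \sqrt{114978}$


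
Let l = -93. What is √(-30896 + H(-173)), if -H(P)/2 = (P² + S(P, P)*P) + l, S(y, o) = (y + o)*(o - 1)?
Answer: 4*√1296251 ≈ 4554.1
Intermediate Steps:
S(y, o) = (-1 + o)*(o + y) (S(y, o) = (o + y)*(-1 + o) = (-1 + o)*(o + y))
H(P) = 186 - 2*P² - 2*P*(-2*P + 2*P²) (H(P) = -2*((P² + (P² - P - P + P*P)*P) - 93) = -2*((P² + (P² - P - P + P²)*P) - 93) = -2*((P² + (-2*P + 2*P²)*P) - 93) = -2*((P² + P*(-2*P + 2*P²)) - 93) = -2*(-93 + P² + P*(-2*P + 2*P²)) = 186 - 2*P² - 2*P*(-2*P + 2*P²))
√(-30896 + H(-173)) = √(-30896 + (186 - 4*(-173)³ + 2*(-173)²)) = √(-30896 + (186 - 4*(-5177717) + 2*29929)) = √(-30896 + (186 + 20710868 + 59858)) = √(-30896 + 20770912) = √20740016 = 4*√1296251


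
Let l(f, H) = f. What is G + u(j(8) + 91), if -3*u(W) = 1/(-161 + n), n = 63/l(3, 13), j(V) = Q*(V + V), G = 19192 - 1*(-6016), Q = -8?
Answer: 10587361/420 ≈ 25208.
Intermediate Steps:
G = 25208 (G = 19192 + 6016 = 25208)
j(V) = -16*V (j(V) = -8*(V + V) = -16*V)
n = 21 (n = 63/3 = 63*(⅓) = 21)
u(W) = 1/420 (u(W) = -1/(3*(-161 + 21)) = -⅓/(-140) = -⅓*(-1/140) = 1/420)
G + u(j(8) + 91) = 25208 + 1/420 = 10587361/420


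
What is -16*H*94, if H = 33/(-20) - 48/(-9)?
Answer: -83096/15 ≈ -5539.7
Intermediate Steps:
H = 221/60 (H = 33*(-1/20) - 48*(-⅑) = -33/20 + 16/3 = 221/60 ≈ 3.6833)
-16*H*94 = -16*221/60*94 = -884/15*94 = -83096/15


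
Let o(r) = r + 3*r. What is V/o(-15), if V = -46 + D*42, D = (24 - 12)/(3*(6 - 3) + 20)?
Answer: 83/174 ≈ 0.47701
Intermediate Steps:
o(r) = 4*r
D = 12/29 (D = 12/(3*3 + 20) = 12/(9 + 20) = 12/29 ≈ 0.41379)
V = -830/29 (V = -46 + (12/29)*42 = -46 + 504/29 = -830/29 ≈ -28.621)
V/o(-15) = -830/(29*(4*(-15))) = -830/29/(-60) = -830/29*(-1/60) = 83/174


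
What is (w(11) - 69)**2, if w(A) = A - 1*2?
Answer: 3600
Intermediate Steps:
w(A) = -2 + A (w(A) = A - 2 = -2 + A)
(w(11) - 69)**2 = ((-2 + 11) - 69)**2 = (9 - 69)**2 = (-60)**2 = 3600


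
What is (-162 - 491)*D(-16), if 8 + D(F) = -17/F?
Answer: 72483/16 ≈ 4530.2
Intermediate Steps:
D(F) = -8 - 17/F
(-162 - 491)*D(-16) = (-162 - 491)*(-8 - 17/(-16)) = -653*(-8 - 17*(-1/16)) = -653*(-8 + 17/16) = -653*(-111/16) = 72483/16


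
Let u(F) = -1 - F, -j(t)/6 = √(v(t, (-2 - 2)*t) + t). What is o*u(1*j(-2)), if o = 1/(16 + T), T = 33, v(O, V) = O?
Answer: -1/49 + 12*I/49 ≈ -0.020408 + 0.2449*I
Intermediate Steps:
j(t) = -6*√2*√t (j(t) = -6*√(t + t) = -6*√2*√t)
o = 1/49 (o = 1/(16 + 33) = 1/49 ≈ 0.020408)
o*u(1*j(-2)) = (-1 - (-6*√2*√(-2)))/49 = (-1 - (-6*√2*I*√2))/49 = (-1 - (-12*I))/49 = (-1 - (-12)*I)/49 = (-1 + 12*I)/49 = -1/49 + 12*I/49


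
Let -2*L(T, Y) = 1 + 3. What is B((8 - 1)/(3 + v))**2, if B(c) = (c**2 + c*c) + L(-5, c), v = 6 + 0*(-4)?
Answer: 4096/6561 ≈ 0.62430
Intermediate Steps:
L(T, Y) = -2 (L(T, Y) = -(1 + 3)/2 = -1/2*4 = -2)
v = 6 (v = 6 + 0 = 6)
B(c) = -2 + 2*c**2 (B(c) = (c**2 + c*c) - 2 = (c**2 + c**2) - 2 = 2*c**2 - 2 = -2 + 2*c**2)
B((8 - 1)/(3 + v))**2 = (-2 + 2*((8 - 1)/(3 + 6))**2)**2 = (-2 + 2*(7/9)**2)**2 = (-2 + 2*(49/81))**2 = (-2 + 98/81)**2 = (-64/81)**2 = 4096/6561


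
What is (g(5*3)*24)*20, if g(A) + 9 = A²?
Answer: 103680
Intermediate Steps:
g(A) = -9 + A²
(g(5*3)*24)*20 = ((-9 + (5*3)²)*24)*20 = ((-9 + 15²)*24)*20 = ((-9 + 225)*24)*20 = (216*24)*20 = 5184*20 = 103680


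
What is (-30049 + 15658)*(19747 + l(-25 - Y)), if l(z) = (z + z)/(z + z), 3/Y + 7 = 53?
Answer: -284193468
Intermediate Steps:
Y = 3/46 (Y = 3/(-7 + 53) = 3/46 ≈ 0.065217)
l(z) = 1 (l(z) = (2*z)/((2*z)) = (2*z)*(1/(2*z)) = 1)
(-30049 + 15658)*(19747 + l(-25 - Y)) = (-30049 + 15658)*(19747 + 1) = -14391*19748 = -284193468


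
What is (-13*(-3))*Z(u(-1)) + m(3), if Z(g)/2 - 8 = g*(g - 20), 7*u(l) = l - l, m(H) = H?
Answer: 627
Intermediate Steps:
u(l) = 0 (u(l) = (l - l)/7 = (1/7)*0 = 0)
Z(g) = 16 + 2*g*(-20 + g) (Z(g) = 16 + 2*(g*(g - 20)) = 16 + 2*(g*(-20 + g)) = 16 + 2*g*(-20 + g))
(-13*(-3))*Z(u(-1)) + m(3) = (-13*(-3))*(16 - 40*0 + 2*0**2) + 3 = 39*(16 + 0 + 2*0) + 3 = 39*(16 + 0 + 0) + 3 = 39*16 + 3 = 624 + 3 = 627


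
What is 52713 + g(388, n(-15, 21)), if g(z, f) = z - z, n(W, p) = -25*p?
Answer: 52713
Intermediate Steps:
g(z, f) = 0
52713 + g(388, n(-15, 21)) = 52713 + 0 = 52713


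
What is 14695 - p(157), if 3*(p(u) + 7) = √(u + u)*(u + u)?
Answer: 14702 - 314*√314/3 ≈ 12847.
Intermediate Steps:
p(u) = -7 + 2*√2*u^(3/2)/3 (p(u) = -7 + (√(u + u)*(u + u))/3 = -7 + (√(2*u)*(2*u))/3 = -7 + ((√2*√u)*(2*u))/3 = -7 + (2*√2*u^(3/2))/3 = -7 + 2*√2*u^(3/2)/3)
14695 - p(157) = 14695 - (-7 + 2*√2*157^(3/2)/3) = 14695 - (-7 + 2*√2*(157*√157)/3) = 14695 - (-7 + 314*√314/3) = 14695 + (7 - 314*√314/3) = 14702 - 314*√314/3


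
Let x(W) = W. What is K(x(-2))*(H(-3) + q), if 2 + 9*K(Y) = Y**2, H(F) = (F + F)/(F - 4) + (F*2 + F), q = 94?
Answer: 1202/63 ≈ 19.079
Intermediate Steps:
H(F) = 3*F + 2*F/(-4 + F) (H(F) = (2*F)/(-4 + F) + (2*F + F) = 2*F/(-4 + F) + 3*F = 3*F + 2*F/(-4 + F))
K(Y) = -2/9 + Y**2/9
K(x(-2))*(H(-3) + q) = (-2/9 + (1/9)*(-2)**2)*(-3*(-10 + 3*(-3))/(-4 - 3) + 94) = (-2/9 + (1/9)*4)*(-3*(-10 - 9)/(-7) + 94) = (-2/9 + 4/9)*(-3*(-1/7)*(-19) + 94) = 2*(-57/7 + 94)/9 = (2/9)*(601/7) = 1202/63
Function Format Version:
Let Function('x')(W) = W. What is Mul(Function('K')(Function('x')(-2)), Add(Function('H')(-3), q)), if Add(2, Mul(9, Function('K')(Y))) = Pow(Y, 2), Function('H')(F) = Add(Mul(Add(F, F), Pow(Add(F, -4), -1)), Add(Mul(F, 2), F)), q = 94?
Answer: Rational(1202, 63) ≈ 19.079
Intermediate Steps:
Function('H')(F) = Add(Mul(3, F), Mul(2, F, Pow(Add(-4, F), -1))) (Function('H')(F) = Add(Mul(Mul(2, F), Pow(Add(-4, F), -1)), Add(Mul(2, F), F)) = Add(Mul(2, F, Pow(Add(-4, F), -1)), Mul(3, F)) = Add(Mul(3, F), Mul(2, F, Pow(Add(-4, F), -1))))
Function('K')(Y) = Add(Rational(-2, 9), Mul(Rational(1, 9), Pow(Y, 2)))
Mul(Function('K')(Function('x')(-2)), Add(Function('H')(-3), q)) = Mul(Add(Rational(-2, 9), Mul(Rational(1, 9), Pow(-2, 2))), Add(Mul(-3, Pow(Add(-4, -3), -1), Add(-10, Mul(3, -3))), 94)) = Mul(Add(Rational(-2, 9), Mul(Rational(1, 9), 4)), Add(Mul(-3, Pow(-7, -1), Add(-10, -9)), 94)) = Mul(Add(Rational(-2, 9), Rational(4, 9)), Add(Mul(-3, Rational(-1, 7), -19), 94)) = Mul(Rational(2, 9), Add(Rational(-57, 7), 94)) = Mul(Rational(2, 9), Rational(601, 7)) = Rational(1202, 63)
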